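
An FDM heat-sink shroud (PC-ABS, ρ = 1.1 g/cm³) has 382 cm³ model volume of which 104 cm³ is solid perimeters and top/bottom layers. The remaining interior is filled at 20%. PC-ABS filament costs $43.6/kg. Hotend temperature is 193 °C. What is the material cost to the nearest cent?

Interior volume = 382 − 104 = 278 cm³.
Deposited infill: 0.20 × 278 → 55.6 cm³.
Deposited volume = 104 + 55.6, so 159.6 cm³.
Mass = 159.6 × 1.1, so 175.56 g.
Cost = 175.56 g / 1000 × $43.6/kg = $7.65.

$7.65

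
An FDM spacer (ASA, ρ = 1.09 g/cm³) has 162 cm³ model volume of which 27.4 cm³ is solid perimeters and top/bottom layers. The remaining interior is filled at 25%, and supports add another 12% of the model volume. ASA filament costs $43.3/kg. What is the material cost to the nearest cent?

Volume inside the shell = 162 − 27.4 = 134.6 cm³.
Infill volume = 0.25 × 134.6, so 33.65 cm³.
Support: 0.12 × 162 → 19.44 cm³.
Total extruded = 27.4 + 33.65 + 19.44 = 80.49 cm³.
Mass = 80.49 × 1.09 = 87.7341 g.
Cost = 87.7341 g / 1000 × $43.3/kg = $3.80.

$3.80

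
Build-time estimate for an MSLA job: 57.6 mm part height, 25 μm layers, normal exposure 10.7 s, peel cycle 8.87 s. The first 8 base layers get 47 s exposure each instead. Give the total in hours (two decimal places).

12.61 hours

Layers = ⌈57.6/0.025⌉ = 2304.
Burn-in layers = 8 × (47 + 8.87), so 446.96 s.
Remaining layers = 2296 × (10.7 + 8.87), so 44932.72 s.
Total = 446.96 + 44932.72 = 45379.68 s = 12.61 hours.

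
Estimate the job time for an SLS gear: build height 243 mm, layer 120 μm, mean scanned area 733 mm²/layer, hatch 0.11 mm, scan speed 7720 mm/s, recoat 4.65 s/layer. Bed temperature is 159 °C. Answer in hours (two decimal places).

3.10 hours

Number of layers: 243 / 0.12 → 2025 (rounded up).
Scan path per layer = 733 / 0.11 = 6663.6 mm.
Scan time per layer = 6663.6 / 7720, so 0.8632 s.
Per-layer time = 0.8632 + 4.65, so 5.5132 s.
2025 layers × 5.5132 s/layer = 11164.23 s, i.e. 3.10 hours.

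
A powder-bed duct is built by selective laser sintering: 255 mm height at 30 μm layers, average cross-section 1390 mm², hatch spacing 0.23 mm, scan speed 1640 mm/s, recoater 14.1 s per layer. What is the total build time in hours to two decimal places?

Number of layers: 255 / 0.03 → 8500 (rounded up).
Per-layer scan distance = 1390 / 0.23, so 6043.5 mm.
Laser time per layer = 6043.5 / 1640, so 3.6851 s.
Per-layer time = 3.6851 + 14.1, so 17.7851 s.
Build time = 8500 × 17.7851 = 151173.35 s = 41.99 hours.

41.99 hours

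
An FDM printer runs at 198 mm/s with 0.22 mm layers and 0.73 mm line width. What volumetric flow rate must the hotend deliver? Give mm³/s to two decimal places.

31.80

A = 0.22 × 0.73 = 0.1606 mm².
Volumetric flow = 198 × 0.1606 = 31.80 mm³/s.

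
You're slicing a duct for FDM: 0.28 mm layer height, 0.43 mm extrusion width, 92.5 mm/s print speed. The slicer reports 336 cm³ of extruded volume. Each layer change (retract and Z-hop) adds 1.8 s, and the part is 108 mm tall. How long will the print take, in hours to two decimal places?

Bead cross-section = 0.28 × 0.43, so 0.1204 mm².
Toolpath length = 336 cm³ / 0.1204 mm² = 336000 / 0.1204 = 2790697.7 mm.
Time extruding = 2790697.7 / 92.5 = 30169.7 s.
Layer count = ceil(108 / 0.28) = 386.
Layer-change overhead = 386 × 1.8 = 694.8 s.
Altogether 30169.7 + 694.8 = 30864.5 s, i.e. 8.57 hours.

8.57 hours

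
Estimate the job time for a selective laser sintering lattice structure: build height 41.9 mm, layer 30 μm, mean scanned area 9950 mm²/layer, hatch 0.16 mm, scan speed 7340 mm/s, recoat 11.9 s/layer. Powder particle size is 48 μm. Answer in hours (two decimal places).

7.91 hours

Number of layers: 41.9 / 0.03 → 1397 (rounded up).
Per-layer scan distance = 9950 / 0.16 = 62187.5 mm.
Per-layer scan time: 62187.5 / 7340 → 8.4724 s.
Time per layer = 8.4724 + 11.9 = 20.3724 s.
Total: 1397 × 20.3724 s = 28460.2428 s → 7.91 hours.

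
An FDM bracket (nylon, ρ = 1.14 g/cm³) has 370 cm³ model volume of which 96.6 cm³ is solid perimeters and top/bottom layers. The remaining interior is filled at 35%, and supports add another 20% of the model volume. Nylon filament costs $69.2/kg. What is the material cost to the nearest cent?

$21.01

Interior volume: 370 − 96.6 → 273.4 cm³.
Infill deposited = 0.35 × 273.4, so 95.69 cm³.
Support = 0.20 × 370, so 74 cm³.
Total printed volume = 96.6 + 95.69 + 74, so 266.29 cm³.
Mass = 266.29 × 1.14, so 303.5706 g.
At $69.2/kg: 303.5706/1000 × 69.2 = $21.01.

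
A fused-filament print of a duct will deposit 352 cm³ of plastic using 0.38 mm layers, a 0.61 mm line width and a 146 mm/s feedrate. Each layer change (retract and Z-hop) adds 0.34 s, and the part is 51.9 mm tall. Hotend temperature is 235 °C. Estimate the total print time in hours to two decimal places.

2.90 hours

Bead cross-section = 0.38 × 0.61, so 0.2318 mm².
Total extruded path = 352000/0.2318 = 1518550.5 mm.
Time extruding = 1518550.5 / 146 = 10401 s.
Layers = ⌈51.9/0.38⌉ = 137.
Z-hop total: 137 × 0.34 → 46.58 s.
Total = 10401 + 46.58 = 10447.58 s = 2.90 hours.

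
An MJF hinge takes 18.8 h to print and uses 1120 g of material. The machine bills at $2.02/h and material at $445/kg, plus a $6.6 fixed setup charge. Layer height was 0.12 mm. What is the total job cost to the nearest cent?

Time charge: 2.02 × 18.8 → $37.976.
Material cost = 445 × 1120/1000, so $498.40.
Total = 37.976 + 498.40 + 6.6 = 542.976 ≈ $542.98.

$542.98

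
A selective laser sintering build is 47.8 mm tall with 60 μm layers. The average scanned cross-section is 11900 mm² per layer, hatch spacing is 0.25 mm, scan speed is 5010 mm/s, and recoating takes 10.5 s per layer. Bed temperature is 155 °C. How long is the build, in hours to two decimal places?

Number of layers: 47.8 / 0.06 → 797 (rounded up).
Hatch length per layer = 11900 / 0.25 = 47600 mm.
Laser time per layer = 47600 / 5010 = 9.501 s.
Time per layer = 9.501 + 10.5 = 20.001 s.
Total: 797 × 20.001 s = 15940.797 s → 4.43 hours.

4.43 hours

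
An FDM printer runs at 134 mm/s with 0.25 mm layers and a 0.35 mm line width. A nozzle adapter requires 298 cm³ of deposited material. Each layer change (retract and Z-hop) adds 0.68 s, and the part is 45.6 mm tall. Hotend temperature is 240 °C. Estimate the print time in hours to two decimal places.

7.09 hours

Bead cross-section: 0.25 × 0.35 → 0.0875 mm².
Toolpath length = 298 cm³ / 0.0875 mm² = 298000 / 0.0875 = 3405714.3 mm.
Print-move time = 3405714.3 / 134 = 25415.8 s.
Layers = ⌈45.6/0.25⌉ = 183.
Z-hop total = 183 × 0.68, so 124.44 s.
Altogether 25415.8 + 124.44 = 25540.24 s, i.e. 7.09 hours.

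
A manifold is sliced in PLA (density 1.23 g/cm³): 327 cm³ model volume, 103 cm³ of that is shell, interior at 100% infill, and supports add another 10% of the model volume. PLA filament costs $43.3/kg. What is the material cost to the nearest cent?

$19.16

Volume inside the shell = 327 − 103, so 224 cm³.
Infill deposited: 1.00 × 224 → 224 cm³.
Support: 0.10 × 327 → 32.7 cm³.
Deposited volume: 103 + 224 + 32.7 → 359.7 cm³.
Mass = 359.7 × 1.23, so 442.431 g.
At $43.3/kg: 442.431/1000 × 43.3 = $19.16.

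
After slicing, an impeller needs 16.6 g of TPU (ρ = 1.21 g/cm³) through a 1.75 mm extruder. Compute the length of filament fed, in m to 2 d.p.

Volume = 16.6 g / 1.21 g·cm⁻³ = 13.719 cm³ = 13719 mm³.
A = π r² = π × 0.875² = 2.4053 mm².
Length = 13719 / 2.4053 = 5703.65 mm = 5.70 m.

5.70 m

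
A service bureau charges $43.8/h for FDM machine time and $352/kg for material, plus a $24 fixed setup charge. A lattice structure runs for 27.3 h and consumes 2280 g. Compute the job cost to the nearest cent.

Machine cost: 43.8 × 27.3 → $1195.74.
Material cost: 352 × 2280/1000 → $802.56.
Adding setup: 1195.74 + 802.56 + 24 → $2022.30.

$2022.30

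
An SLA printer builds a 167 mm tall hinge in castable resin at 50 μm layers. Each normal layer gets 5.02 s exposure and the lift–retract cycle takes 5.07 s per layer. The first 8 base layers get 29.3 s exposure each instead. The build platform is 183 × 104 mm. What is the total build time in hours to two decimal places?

Layers = ⌈167/0.05⌉ = 3340.
Burn-in layers: 8 × (29.3 + 5.07) → 274.96 s.
Normal layers = 3332 × (5.02 + 5.07) = 33619.88 s.
Sum: 274.96 + 33619.88 = 33894.84 s → 9.42 hours.

9.42 hours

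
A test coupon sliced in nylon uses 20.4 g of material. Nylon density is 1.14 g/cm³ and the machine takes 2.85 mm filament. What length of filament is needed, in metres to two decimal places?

Volume = 20.4 g / 1.14 g·cm⁻³ = 17.8947 cm³ = 17894.7 mm³.
Cross-section of 2.85 mm filament: π·(2.85/2)² = 6.3794 mm².
L = V/A = 17894.7/6.3794 = 2805.08 mm → 2.81 m.

2.81 m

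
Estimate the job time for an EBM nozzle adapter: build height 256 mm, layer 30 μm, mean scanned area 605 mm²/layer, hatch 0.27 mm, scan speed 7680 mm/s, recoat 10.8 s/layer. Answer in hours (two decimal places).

Layers = ⌈256/0.03⌉ = 8534.
Scan path per layer = 605 / 0.27, so 2240.7 mm.
Scan time per layer = 2240.7 / 7680, so 0.2918 s.
Time per layer: 0.2918 + 10.8 → 11.0918 s.
Total: 8534 × 11.0918 s = 94657.4212 s → 26.29 hours.

26.29 hours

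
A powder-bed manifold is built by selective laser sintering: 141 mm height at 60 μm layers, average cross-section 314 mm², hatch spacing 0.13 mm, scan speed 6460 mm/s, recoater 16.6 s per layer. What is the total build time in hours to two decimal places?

11.08 hours

Number of layers: 141 / 0.06 → 2350 (rounded up).
Scan path per layer = 314 / 0.13, so 2415.4 mm.
Scan time per layer: 2415.4 / 6460 → 0.3739 s.
Layer cycle: 0.3739 + 16.6 → 16.9739 s.
2350 layers × 16.9739 s/layer = 39888.665 s, i.e. 11.08 hours.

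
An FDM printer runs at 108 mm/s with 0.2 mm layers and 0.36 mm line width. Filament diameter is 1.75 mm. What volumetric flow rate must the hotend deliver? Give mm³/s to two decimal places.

7.78

A: 0.2 × 0.36 → 0.072 mm².
Q = v·A = 108 × 0.072 = 7.78 mm³/s.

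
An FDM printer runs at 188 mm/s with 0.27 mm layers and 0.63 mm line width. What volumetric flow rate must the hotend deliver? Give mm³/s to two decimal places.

31.98

A: 0.27 × 0.63 → 0.1701 mm².
Q = v·A = 188 × 0.1701 = 31.98 mm³/s.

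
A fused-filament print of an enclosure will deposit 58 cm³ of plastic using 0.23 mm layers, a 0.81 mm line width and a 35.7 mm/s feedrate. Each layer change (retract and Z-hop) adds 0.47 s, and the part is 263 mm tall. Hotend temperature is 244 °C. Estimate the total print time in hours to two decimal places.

2.57 hours

Extrusion cross-section = 0.23 × 0.81, so 0.1863 mm².
Total extruded path = 58000/0.1863 = 311325.8 mm.
Time extruding = 311325.8 / 35.7 = 8720.6 s.
Layers = ⌈263/0.23⌉ = 1144.
Non-print overhead = 1144 × 0.47 = 537.68 s.
Altogether 8720.6 + 537.68 = 9258.28 s, i.e. 2.57 hours.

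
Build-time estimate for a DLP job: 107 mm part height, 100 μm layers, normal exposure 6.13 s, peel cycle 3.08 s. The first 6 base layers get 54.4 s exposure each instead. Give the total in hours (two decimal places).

2.82 hours

Layers = ⌈107/0.1⌉ = 1070.
Base layers = 6 × (54.4 + 3.08), so 344.88 s.
Regular layers: 1064 × (6.13 + 3.08) → 9799.44 s.
Total = 344.88 + 9799.44 = 10144.32 s = 2.82 hours.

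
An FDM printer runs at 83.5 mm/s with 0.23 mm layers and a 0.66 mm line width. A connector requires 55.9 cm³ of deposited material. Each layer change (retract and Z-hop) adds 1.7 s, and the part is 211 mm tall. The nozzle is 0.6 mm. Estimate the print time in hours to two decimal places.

Bead cross-section: 0.23 × 0.66 → 0.1518 mm².
Path length: 55900 mm³ / 0.1518 mm² → 368247.7 mm.
Extrusion time = 368247.7 / 83.5, so 4410.2 s.
Number of layers: 211 / 0.23 → 918 (rounded up).
Non-print overhead: 918 × 1.7 → 1560.6 s.
Total = 4410.2 + 1560.6 = 5970.8 s = 1.66 hours.

1.66 hours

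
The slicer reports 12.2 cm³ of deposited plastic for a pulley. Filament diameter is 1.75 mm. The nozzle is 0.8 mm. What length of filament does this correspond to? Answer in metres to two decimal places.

A = π r² = π × 0.875² = 2.4053 mm².
Length = 12.2 cm³ / 2.4053 mm² = 12200 / 2.4053 = 5072.13 mm = 5.07 m.

5.07 m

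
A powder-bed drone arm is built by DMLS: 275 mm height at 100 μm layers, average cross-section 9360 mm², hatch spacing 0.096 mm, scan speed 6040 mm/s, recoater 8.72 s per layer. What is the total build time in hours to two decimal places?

Number of layers: 275 / 0.1 → 2750 (rounded up).
Per-layer scan distance: 9360 / 0.096 → 97500 mm.
Laser time per layer = 97500 / 6040 = 16.1424 s.
Time per layer: 16.1424 + 8.72 → 24.8624 s.
2750 layers × 24.8624 s/layer = 68371.6 s, i.e. 18.99 hours.

18.99 hours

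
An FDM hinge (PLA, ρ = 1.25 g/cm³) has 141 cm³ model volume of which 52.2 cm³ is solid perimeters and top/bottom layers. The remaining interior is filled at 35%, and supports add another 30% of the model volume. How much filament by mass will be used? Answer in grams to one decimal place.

Interior volume: 141 − 52.2 → 88.8 cm³.
Deposited infill = 0.35 × 88.8, so 31.08 cm³.
Support = 0.30 × 141, so 42.3 cm³.
Total extruded = 52.2 + 31.08 + 42.3, so 125.58 cm³.
Mass = 125.58 × 1.25, so 156.975 g.

157.0 g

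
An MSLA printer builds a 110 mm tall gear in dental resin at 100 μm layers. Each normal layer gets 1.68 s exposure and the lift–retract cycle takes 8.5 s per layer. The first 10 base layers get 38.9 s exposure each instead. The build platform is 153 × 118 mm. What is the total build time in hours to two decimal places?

Number of layers: 110 / 0.1 → 1100 (rounded up).
Bottom layers: 10 × (38.9 + 8.5) → 474 s.
Remaining layers: 1090 × (1.68 + 8.5) → 11096.2 s.
Sum: 474 + 11096.2 = 11570.2 s → 3.21 hours.

3.21 hours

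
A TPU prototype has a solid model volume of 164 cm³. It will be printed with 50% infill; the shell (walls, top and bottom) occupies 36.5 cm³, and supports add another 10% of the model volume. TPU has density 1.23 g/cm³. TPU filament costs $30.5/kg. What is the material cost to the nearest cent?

Infill region: 164 − 36.5 → 127.5 cm³.
Infill deposited = 0.50 × 127.5 = 63.75 cm³.
Support = 0.10 × 164 = 16.4 cm³.
Total extruded = 36.5 + 63.75 + 16.4 = 116.65 cm³.
Mass: 116.65 × 1.23 → 143.4795 g.
Cost = 143.4795 g / 1000 × $30.5/kg = $4.38.

$4.38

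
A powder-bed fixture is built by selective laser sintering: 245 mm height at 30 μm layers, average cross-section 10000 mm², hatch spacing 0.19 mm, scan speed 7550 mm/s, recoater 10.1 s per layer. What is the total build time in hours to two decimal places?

Layer count = ceil(245 / 0.03) = 8167.
Scan path per layer = 10000 / 0.19, so 52631.6 mm.
Per-layer scan time = 52631.6 / 7550, so 6.9711 s.
Time per layer = 6.9711 + 10.1, so 17.0711 s.
Build time = 8167 × 17.0711 = 139419.6737 s = 38.73 hours.

38.73 hours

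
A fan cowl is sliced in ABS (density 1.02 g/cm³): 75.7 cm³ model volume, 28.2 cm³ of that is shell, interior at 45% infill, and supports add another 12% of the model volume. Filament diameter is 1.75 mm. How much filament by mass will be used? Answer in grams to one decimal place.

Interior volume = 75.7 − 28.2, so 47.5 cm³.
Deposited infill = 0.45 × 47.5 = 21.375 cm³.
Support: 0.12 × 75.7 → 9.084 cm³.
Deposited volume = 28.2 + 21.375 + 9.084 = 58.659 cm³.
Mass = 58.659 × 1.02 = 59.83218 g.

59.8 g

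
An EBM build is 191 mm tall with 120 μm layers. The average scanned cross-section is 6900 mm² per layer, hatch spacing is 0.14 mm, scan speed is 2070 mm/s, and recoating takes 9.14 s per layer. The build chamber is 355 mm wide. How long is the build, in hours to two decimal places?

Layers = ⌈191/0.12⌉ = 1592.
Hatch length per layer = 6900 / 0.14, so 49285.7 mm.
Beam time per layer = 49285.7 / 2070, so 23.8095 s.
Time per layer: 23.8095 + 9.14 → 32.9495 s.
1592 layers × 32.9495 s/layer = 52455.604 s, i.e. 14.57 hours.

14.57 hours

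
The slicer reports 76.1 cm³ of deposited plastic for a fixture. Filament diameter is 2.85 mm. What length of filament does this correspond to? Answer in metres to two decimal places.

11.93 m

A = π r² = π × 1.425² = 6.3794 mm².
L = 76100 mm³ / 6.3794 mm² = 11929.02 mm, i.e. 11.93 m.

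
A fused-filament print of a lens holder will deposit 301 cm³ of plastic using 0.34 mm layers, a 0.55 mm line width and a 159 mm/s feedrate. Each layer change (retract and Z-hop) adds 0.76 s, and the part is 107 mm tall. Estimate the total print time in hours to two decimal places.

2.88 hours

Line area = 0.34 × 0.55, so 0.187 mm².
Path length: 301000 mm³ / 0.187 mm² → 1609625.7 mm.
Extrusion time = 1609625.7 / 159 = 10123.4 s.
Number of layers: 107 / 0.34 → 315 (rounded up).
Z-hop total: 315 × 0.76 → 239.4 s.
Total = 10123.4 + 239.4 = 10362.8 s = 2.88 hours.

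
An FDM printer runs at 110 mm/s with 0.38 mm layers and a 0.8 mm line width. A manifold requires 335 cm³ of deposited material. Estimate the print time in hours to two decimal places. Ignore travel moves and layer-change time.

Bead cross-section = 0.38 × 0.8, so 0.304 mm².
Path length: 335000 mm³ / 0.304 mm² → 1101973.7 mm.
Time extruding = 1101973.7 / 110, so 10017.9 s.
That's 10017.9 s → 2.78 hours.

2.78 hours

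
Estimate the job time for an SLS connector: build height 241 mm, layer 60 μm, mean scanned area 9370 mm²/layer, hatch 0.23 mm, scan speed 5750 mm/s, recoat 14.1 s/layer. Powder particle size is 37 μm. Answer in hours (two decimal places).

23.64 hours

Layers = ⌈241/0.06⌉ = 4017.
Hatch length per layer = 9370 / 0.23, so 40739.1 mm.
Per-layer scan time: 40739.1 / 5750 → 7.0851 s.
Layer cycle: 7.0851 + 14.1 → 21.1851 s.
Build time = 4017 × 21.1851 = 85100.5467 s = 23.64 hours.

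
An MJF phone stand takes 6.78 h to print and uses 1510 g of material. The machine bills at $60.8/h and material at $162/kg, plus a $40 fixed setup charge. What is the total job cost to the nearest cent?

$696.84

Time charge = 60.8 × 6.78 = $412.224.
Feedstock cost = 162 × 1510/1000, so $244.62.
Total = 412.224 + 244.62 + 40 = 696.844 ≈ $696.84.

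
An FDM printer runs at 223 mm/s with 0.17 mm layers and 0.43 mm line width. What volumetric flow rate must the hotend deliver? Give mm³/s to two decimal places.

Extrusion cross-section: 0.17 × 0.43 → 0.0731 mm².
Q = v·A = 223 × 0.0731 = 16.30 mm³/s.

16.30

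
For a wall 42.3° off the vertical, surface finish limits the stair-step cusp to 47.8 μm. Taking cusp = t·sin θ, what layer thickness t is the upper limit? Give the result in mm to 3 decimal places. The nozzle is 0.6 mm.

sin(42.3°) = 0.6730; t_max = 0.0478/0.6730 = 0.071 mm.

0.071 mm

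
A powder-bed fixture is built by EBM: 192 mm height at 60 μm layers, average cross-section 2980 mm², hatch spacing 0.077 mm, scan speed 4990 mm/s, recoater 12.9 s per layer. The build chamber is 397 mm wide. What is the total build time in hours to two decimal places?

Number of layers: 192 / 0.06 → 3200 (rounded up).
Scan path per layer = 2980 / 0.077 = 38701.3 mm.
Beam time per layer: 38701.3 / 4990 → 7.7558 s.
Per-layer time = 7.7558 + 12.9, so 20.6558 s.
Build time = 3200 × 20.6558 = 66098.56 s = 18.36 hours.

18.36 hours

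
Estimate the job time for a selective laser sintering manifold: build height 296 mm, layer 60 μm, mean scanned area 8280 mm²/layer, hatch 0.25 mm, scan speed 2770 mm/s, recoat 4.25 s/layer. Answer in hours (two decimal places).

22.21 hours

Layers = ⌈296/0.06⌉ = 4934.
Per-layer scan distance: 8280 / 0.25 → 33120 mm.
Scan time per layer: 33120 / 2770 → 11.9567 s.
Layer cycle: 11.9567 + 4.25 → 16.2067 s.
Total: 4934 × 16.2067 s = 79963.8578 s → 22.21 hours.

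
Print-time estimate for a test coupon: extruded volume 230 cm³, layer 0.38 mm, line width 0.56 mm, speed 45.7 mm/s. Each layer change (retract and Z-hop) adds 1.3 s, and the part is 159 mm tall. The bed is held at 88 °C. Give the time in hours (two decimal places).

Extrusion cross-section = 0.38 × 0.56 = 0.2128 mm².
Toolpath length = 230 cm³ / 0.2128 mm² = 230000 / 0.2128 = 1080827.1 mm.
Print-move time = 1080827.1 / 45.7 = 23650.5 s.
Layer count = ceil(159 / 0.38) = 419.
Z-hop total: 419 × 1.3 → 544.7 s.
Altogether 23650.5 + 544.7 = 24195.2 s, i.e. 6.72 hours.

6.72 hours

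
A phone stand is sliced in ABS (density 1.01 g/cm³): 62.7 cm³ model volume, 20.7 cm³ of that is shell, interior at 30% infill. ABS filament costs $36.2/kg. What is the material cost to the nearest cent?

$1.22

Interior volume = 62.7 − 20.7 = 42 cm³.
Infill volume: 0.30 × 42 → 12.6 cm³.
Total printed volume: 20.7 + 12.6 → 33.3 cm³.
Mass = 33.3 × 1.01, so 33.633 g.
At $36.2/kg: 33.633/1000 × 36.2 = $1.22.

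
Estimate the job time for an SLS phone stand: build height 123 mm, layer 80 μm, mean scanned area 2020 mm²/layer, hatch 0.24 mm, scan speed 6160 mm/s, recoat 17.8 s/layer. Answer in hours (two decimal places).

8.19 hours

Layers = ⌈123/0.08⌉ = 1538.
Scan path per layer = 2020 / 0.24, so 8416.7 mm.
Laser time per layer = 8416.7 / 6160, so 1.3663 s.
Per-layer time = 1.3663 + 17.8, so 19.1663 s.
1538 layers × 19.1663 s/layer = 29477.7694 s, i.e. 8.19 hours.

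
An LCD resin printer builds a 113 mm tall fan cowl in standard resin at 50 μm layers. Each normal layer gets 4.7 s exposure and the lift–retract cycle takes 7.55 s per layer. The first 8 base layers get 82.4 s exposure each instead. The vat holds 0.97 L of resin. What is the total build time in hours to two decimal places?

7.86 hours

Layer count = ceil(113 / 0.05) = 2260.
Burn-in layers: 8 × (82.4 + 7.55) → 719.6 s.
Normal layers = 2252 × (4.7 + 7.55) = 27587 s.
Sum: 719.6 + 27587 = 28306.6 s → 7.86 hours.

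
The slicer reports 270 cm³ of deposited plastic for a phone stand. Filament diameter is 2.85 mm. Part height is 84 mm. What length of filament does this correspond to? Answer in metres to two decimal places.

42.32 m

A = π r² = π × 1.425² = 6.3794 mm².
Length = 270 cm³ / 6.3794 mm² = 270000 / 6.3794 = 42323.73 mm = 42.32 m.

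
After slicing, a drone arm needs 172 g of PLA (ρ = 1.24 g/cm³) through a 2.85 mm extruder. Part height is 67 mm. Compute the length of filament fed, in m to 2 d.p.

Volume = 172 g / 1.24 g·cm⁻³ = 138.7097 cm³ = 138709.7 mm³.
Filament cross-section = π × (2.85/2)² = 6.3794 mm².
Length = 138709.7 / 6.3794 = 21743.38 mm = 21.74 m.

21.74 m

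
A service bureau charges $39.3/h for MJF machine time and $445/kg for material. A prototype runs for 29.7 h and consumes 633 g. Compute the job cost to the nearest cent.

$1448.90

Machine-time cost: 39.3 × 29.7 → $1167.21.
Feedstock cost = 445 × 633/1000 = $281.685.
Job cost: 1167.21 + 281.685 = 1448.895 ≈ $1448.90.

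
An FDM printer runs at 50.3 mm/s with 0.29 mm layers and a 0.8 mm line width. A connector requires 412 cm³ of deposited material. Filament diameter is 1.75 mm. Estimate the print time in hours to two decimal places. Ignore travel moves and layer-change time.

9.81 hours

Bead cross-section: 0.29 × 0.8 → 0.232 mm².
Total extruded path = 412000/0.232 = 1775862.1 mm.
Time extruding: 1775862.1 / 50.3 → 35305.4 s.
That's 35305.4 s → 9.81 hours.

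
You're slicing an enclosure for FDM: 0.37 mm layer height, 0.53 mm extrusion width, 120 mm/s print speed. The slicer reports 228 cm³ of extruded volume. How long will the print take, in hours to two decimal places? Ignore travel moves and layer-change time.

Line area = 0.37 × 0.53 = 0.1961 mm².
Toolpath length = 228 cm³ / 0.1961 mm² = 228000 / 0.1961 = 1162672.1 mm.
Time extruding: 1162672.1 / 120 → 9688.9 s.
Converting: 9688.9 s = 2.69 hours.

2.69 hours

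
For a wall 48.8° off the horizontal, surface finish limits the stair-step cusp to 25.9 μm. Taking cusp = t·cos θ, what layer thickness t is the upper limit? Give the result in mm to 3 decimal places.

0.039 mm

t = h_c / cos θ = 0.0259 / 0.6587 = 0.039 mm.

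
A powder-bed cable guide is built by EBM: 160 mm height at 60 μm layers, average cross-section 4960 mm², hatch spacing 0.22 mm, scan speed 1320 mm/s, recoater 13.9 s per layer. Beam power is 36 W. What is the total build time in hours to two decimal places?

22.95 hours

Layers = ⌈160/0.06⌉ = 2667.
Scan path per layer = 4960 / 0.22 = 22545.5 mm.
Scan time per layer = 22545.5 / 1320, so 17.0799 s.
Per-layer time = 17.0799 + 13.9, so 30.9799 s.
Build time = 2667 × 30.9799 = 82623.3933 s = 22.95 hours.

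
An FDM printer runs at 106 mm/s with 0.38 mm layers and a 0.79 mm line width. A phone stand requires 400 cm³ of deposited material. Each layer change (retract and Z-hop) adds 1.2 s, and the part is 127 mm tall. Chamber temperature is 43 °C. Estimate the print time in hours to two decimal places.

Line area = 0.38 × 0.79, so 0.3002 mm².
Toolpath length = 400 cm³ / 0.3002 mm² = 400000 / 0.3002 = 1332445 mm.
Print-move time: 1332445 / 106 → 12570.2 s.
Number of layers: 127 / 0.38 → 335 (rounded up).
Z-hop total = 335 × 1.2, so 402 s.
Total = 12570.2 + 402 = 12972.2 s = 3.60 hours.

3.60 hours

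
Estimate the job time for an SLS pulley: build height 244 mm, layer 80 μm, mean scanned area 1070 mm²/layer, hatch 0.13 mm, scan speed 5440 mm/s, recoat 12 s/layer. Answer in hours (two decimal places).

Layers = ⌈244/0.08⌉ = 3050.
Per-layer scan distance = 1070 / 0.13 = 8230.8 mm.
Scan time per layer = 8230.8 / 5440 = 1.513 s.
Time per layer = 1.513 + 12, so 13.513 s.
Total: 3050 × 13.513 s = 41214.65 s → 11.45 hours.

11.45 hours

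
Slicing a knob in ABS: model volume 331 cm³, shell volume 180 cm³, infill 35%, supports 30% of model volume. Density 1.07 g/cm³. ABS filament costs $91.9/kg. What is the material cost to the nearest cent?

$32.66

Infill region = 331 − 180, so 151 cm³.
Infill volume = 0.35 × 151, so 52.85 cm³.
Support = 0.30 × 331, so 99.3 cm³.
Total printed volume = 180 + 52.85 + 99.3 = 332.15 cm³.
Mass = 332.15 × 1.07, so 355.4005 g.
At $91.9/kg: 355.4005/1000 × 91.9 = $32.66.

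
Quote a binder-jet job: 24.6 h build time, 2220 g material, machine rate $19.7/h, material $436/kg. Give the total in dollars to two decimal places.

$1452.54

Machine-time cost: 19.7 × 24.6 → $484.62.
Material cost = 436 × 2220/1000, so $967.92.
Total = 484.62 + 967.92 = $1452.54.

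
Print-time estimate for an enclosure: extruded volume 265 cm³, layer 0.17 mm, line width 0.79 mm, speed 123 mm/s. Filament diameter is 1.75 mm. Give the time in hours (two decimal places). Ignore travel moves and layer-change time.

Line area = 0.17 × 0.79 = 0.1343 mm².
Path length: 265000 mm³ / 0.1343 mm² → 1973194.3 mm.
Extrusion time = 1973194.3 / 123, so 16042.2 s.
In the requested units: 16042.2 s = 4.46 hours.

4.46 hours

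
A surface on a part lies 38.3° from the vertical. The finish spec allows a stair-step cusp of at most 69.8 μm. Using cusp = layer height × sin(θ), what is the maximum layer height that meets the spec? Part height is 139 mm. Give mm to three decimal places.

0.113 mm

sin(38.3°) = 0.6198; t_max = 0.0698/0.6198 = 0.113 mm.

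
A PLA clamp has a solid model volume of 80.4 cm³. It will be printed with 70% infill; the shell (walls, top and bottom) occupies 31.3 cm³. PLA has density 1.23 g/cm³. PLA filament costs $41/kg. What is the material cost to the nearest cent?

Volume inside the shell = 80.4 − 31.3 = 49.1 cm³.
Infill volume: 0.70 × 49.1 → 34.37 cm³.
Total extruded = 31.3 + 34.37, so 65.67 cm³.
Mass: 65.67 × 1.23 → 80.7741 g.
At $41/kg: 80.7741/1000 × 41 = $3.31.

$3.31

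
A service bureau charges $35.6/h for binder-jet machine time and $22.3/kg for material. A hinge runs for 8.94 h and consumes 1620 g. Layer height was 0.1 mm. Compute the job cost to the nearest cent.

$354.39

Time charge = 35.6 × 8.94, so $318.264.
Material cost: 22.3 × 1620/1000 → $36.126.
Total = 318.264 + 36.126 = $354.39.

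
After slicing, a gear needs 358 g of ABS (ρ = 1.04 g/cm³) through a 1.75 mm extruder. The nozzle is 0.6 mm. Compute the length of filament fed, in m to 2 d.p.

143.11 m

Volume = 358 g / 1.04 g·cm⁻³ = 344.2308 cm³ = 344230.8 mm³.
Filament cross-section = π × (1.75/2)² = 2.4053 mm².
Length = 344230.8 / 2.4053 = 143113.46 mm = 143.11 m.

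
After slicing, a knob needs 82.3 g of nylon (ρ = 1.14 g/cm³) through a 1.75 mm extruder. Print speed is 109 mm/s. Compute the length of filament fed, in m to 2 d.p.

Volume = 82.3 g / 1.14 g·cm⁻³ = 72.193 cm³ = 72193 mm³.
Cross-section of 1.75 mm filament: π·(1.75/2)² = 2.4053 mm².
Length = 72193 / 2.4053 = 30014.14 mm = 30.01 m.

30.01 m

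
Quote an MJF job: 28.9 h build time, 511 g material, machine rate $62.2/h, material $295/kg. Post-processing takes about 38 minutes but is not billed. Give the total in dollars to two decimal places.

$1948.33

Machine cost: 62.2 × 28.9 → $1797.58.
Feedstock cost = 295 × 511/1000 = $150.745.
Total = 1797.58 + 150.745 = 1948.325 ≈ $1948.33.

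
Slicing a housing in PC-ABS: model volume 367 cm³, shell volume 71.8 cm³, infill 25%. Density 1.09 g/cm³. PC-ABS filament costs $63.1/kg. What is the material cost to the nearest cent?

Interior volume = 367 − 71.8 = 295.2 cm³.
Infill deposited: 0.25 × 295.2 → 73.8 cm³.
Total printed volume = 71.8 + 73.8 = 145.6 cm³.
Mass = 145.6 × 1.09 = 158.704 g.
At $63.1/kg: 158.704/1000 × 63.1 = $10.01.

$10.01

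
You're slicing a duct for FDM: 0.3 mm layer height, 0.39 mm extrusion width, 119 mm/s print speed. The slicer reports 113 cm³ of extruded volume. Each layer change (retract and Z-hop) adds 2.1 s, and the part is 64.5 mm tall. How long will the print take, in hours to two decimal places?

Bead cross-section = 0.3 × 0.39, so 0.117 mm².
Toolpath length = 113 cm³ / 0.117 mm² = 113000 / 0.117 = 965812 mm.
Extrusion time = 965812 / 119, so 8116.1 s.
Layer count = ceil(64.5 / 0.3) = 215.
Layer-change overhead = 215 × 2.1 = 451.5 s.
Altogether 8116.1 + 451.5 = 8567.6 s, i.e. 2.38 hours.

2.38 hours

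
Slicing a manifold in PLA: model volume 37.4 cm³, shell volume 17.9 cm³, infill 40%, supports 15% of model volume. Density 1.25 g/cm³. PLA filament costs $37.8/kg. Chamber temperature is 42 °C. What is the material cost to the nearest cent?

Interior volume: 37.4 − 17.9 → 19.5 cm³.
Infill deposited: 0.40 × 19.5 → 7.8 cm³.
Support = 0.15 × 37.4, so 5.61 cm³.
Total extruded = 17.9 + 7.8 + 5.61 = 31.31 cm³.
Mass = 31.31 × 1.25 = 39.1375 g.
At $37.8/kg: 39.1375/1000 × 37.8 = $1.48.

$1.48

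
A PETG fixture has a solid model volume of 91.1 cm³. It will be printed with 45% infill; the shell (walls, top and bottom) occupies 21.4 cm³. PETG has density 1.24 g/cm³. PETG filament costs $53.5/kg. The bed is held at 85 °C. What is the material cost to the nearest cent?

Infill region: 91.1 − 21.4 → 69.7 cm³.
Infill volume = 0.45 × 69.7 = 31.365 cm³.
Total printed volume: 21.4 + 31.365 → 52.765 cm³.
Mass: 52.765 × 1.24 → 65.4286 g.
At $53.5/kg: 65.4286/1000 × 53.5 = $3.50.

$3.50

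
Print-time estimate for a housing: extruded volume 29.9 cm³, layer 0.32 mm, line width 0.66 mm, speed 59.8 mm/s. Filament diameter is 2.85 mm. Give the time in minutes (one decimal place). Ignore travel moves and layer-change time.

39.5 minutes

Line area = 0.32 × 0.66 = 0.2112 mm².
Toolpath length = 29.9 cm³ / 0.2112 mm² = 29900 / 0.2112 = 141572 mm.
Time extruding = 141572 / 59.8 = 2367.4 s.
That's 2367.4 s → 39.5 minutes.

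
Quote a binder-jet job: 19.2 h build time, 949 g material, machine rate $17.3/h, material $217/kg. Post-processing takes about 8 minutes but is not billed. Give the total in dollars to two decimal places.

Time charge: 17.3 × 19.2 → $332.16.
Material cost = 217 × 949/1000 = $205.933.
Job cost: 332.16 + 205.933 = 538.093 ≈ $538.09.

$538.09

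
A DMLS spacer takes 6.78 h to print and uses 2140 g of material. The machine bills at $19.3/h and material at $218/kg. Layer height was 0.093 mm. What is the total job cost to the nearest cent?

Machine cost = 19.3 × 6.78 = $130.854.
Feedstock cost = 218 × 2140/1000, so $466.52.
Total = 130.854 + 466.52 = 597.374 ≈ $597.37.

$597.37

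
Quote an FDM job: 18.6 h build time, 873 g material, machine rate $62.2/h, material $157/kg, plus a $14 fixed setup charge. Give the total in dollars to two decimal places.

$1307.98

Machine-time cost = 62.2 × 18.6, so $1156.92.
Feedstock cost = 157 × 873/1000, so $137.061.
Total = 1156.92 + 137.061 + 14 = 1307.981 ≈ $1307.98.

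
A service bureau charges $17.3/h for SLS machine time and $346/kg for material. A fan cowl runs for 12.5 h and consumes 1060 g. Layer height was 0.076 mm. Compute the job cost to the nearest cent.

Time charge: 17.3 × 12.5 → $216.25.
Material cost = 346 × 1060/1000, so $366.76.
Job cost: 216.25 + 366.76 = $583.01.

$583.01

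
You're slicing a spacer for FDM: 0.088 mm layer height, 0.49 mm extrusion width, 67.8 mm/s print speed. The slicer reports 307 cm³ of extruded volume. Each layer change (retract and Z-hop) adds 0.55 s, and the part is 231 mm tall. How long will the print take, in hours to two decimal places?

29.57 hours

Extrusion cross-section = 0.088 × 0.49 = 0.04312 mm².
Total extruded path = 307000/0.04312 = 7119666 mm.
Print-move time = 7119666 / 67.8, so 105009.8 s.
Layer count = ceil(231 / 0.088) = 2625.
Layer-change overhead = 2625 × 0.55, so 1443.75 s.
Altogether 105009.8 + 1443.75 = 106453.55 s, i.e. 29.57 hours.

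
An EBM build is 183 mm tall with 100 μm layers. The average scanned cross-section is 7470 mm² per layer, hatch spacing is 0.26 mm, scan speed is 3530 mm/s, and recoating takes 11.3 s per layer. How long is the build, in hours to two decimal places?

9.88 hours

Number of layers: 183 / 0.1 → 1830 (rounded up).
Hatch length per layer = 7470 / 0.26, so 28730.8 mm.
Beam time per layer = 28730.8 / 3530, so 8.139 s.
Per-layer time = 8.139 + 11.3 = 19.439 s.
1830 layers × 19.439 s/layer = 35573.37 s, i.e. 9.88 hours.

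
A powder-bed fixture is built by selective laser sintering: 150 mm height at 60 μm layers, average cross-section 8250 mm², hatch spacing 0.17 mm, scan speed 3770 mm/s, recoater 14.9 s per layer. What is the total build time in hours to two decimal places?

19.29 hours

Layer count = ceil(150 / 0.06) = 2500.
Per-layer scan distance = 8250 / 0.17, so 48529.4 mm.
Per-layer scan time = 48529.4 / 3770, so 12.8725 s.
Time per layer = 12.8725 + 14.9 = 27.7725 s.
2500 layers × 27.7725 s/layer = 69431.25 s, i.e. 19.29 hours.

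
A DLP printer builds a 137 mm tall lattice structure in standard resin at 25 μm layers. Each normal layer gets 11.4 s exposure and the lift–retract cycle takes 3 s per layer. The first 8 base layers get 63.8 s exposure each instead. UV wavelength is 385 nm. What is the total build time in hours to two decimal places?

22.04 hours

Number of layers: 137 / 0.025 → 5480 (rounded up).
Bottom layers: 8 × (63.8 + 3) → 534.4 s.
Normal layers = 5472 × (11.4 + 3), so 78796.8 s.
Total = 534.4 + 78796.8 = 79331.2 s = 22.04 hours.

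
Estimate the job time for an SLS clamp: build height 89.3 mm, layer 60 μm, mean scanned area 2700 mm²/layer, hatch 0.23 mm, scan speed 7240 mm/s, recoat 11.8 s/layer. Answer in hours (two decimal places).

Layer count = ceil(89.3 / 0.06) = 1489.
Per-layer scan distance = 2700 / 0.23, so 11739.1 mm.
Per-layer scan time: 11739.1 / 7240 → 1.6214 s.
Time per layer = 1.6214 + 11.8 = 13.4214 s.
Build time = 1489 × 13.4214 = 19984.4646 s = 5.55 hours.

5.55 hours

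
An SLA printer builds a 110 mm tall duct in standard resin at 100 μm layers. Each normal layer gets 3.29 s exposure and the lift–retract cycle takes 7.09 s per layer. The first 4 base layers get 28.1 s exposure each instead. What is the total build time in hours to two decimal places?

Number of layers: 110 / 0.1 → 1100 (rounded up).
Burn-in layers: 4 × (28.1 + 7.09) → 140.76 s.
Remaining layers = 1096 × (3.29 + 7.09), so 11376.48 s.
Sum: 140.76 + 11376.48 = 11517.24 s → 3.20 hours.

3.20 hours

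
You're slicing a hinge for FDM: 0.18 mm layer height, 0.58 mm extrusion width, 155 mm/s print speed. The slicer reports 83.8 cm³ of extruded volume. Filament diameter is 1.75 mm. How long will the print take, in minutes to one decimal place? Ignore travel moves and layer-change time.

Extrusion cross-section = 0.18 × 0.58, so 0.1044 mm².
Total extruded path = 83800/0.1044 = 802682 mm.
Extrusion time = 802682 / 155, so 5178.6 s.
Converting: 5178.6 s = 86.3 minutes.

86.3 minutes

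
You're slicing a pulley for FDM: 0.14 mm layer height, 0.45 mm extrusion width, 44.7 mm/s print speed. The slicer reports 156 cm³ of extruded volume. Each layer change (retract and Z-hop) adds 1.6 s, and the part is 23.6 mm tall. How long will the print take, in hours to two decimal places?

15.46 hours

Extrusion cross-section = 0.14 × 0.45 = 0.063 mm².
Total extruded path = 156000/0.063 = 2476190.5 mm.
Extrusion time = 2476190.5 / 44.7 = 55395.8 s.
Layer count = ceil(23.6 / 0.14) = 169.
Z-hop total = 169 × 1.6 = 270.4 s.
Altogether 55395.8 + 270.4 = 55666.2 s, i.e. 15.46 hours.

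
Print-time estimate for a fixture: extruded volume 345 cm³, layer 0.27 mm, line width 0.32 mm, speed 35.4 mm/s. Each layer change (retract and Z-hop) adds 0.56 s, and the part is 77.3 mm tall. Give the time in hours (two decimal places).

Bead cross-section = 0.27 × 0.32, so 0.0864 mm².
Path length: 345000 mm³ / 0.0864 mm² → 3993055.6 mm.
Time extruding: 3993055.6 / 35.4 → 112798.2 s.
Layers = ⌈77.3/0.27⌉ = 287.
Non-print overhead = 287 × 0.56 = 160.72 s.
Altogether 112798.2 + 160.72 = 112958.92 s, i.e. 31.38 hours.

31.38 hours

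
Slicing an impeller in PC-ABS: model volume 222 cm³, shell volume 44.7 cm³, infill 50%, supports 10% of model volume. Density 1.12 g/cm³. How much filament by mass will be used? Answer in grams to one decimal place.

Infill region: 222 − 44.7 → 177.3 cm³.
Infill deposited = 0.50 × 177.3 = 88.65 cm³.
Support = 0.10 × 222 = 22.2 cm³.
Deposited volume = 44.7 + 88.65 + 22.2, so 155.55 cm³.
Mass = 155.55 × 1.12 = 174.216 g.

174.2 g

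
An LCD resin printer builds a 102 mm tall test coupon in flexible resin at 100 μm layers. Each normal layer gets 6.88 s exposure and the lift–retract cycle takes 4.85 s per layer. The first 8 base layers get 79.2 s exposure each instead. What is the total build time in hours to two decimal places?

3.48 hours

Layers = ⌈102/0.1⌉ = 1020.
Burn-in layers = 8 × (79.2 + 4.85), so 672.4 s.
Remaining layers: 1012 × (6.88 + 4.85) → 11870.76 s.
Sum: 672.4 + 11870.76 = 12543.16 s → 3.48 hours.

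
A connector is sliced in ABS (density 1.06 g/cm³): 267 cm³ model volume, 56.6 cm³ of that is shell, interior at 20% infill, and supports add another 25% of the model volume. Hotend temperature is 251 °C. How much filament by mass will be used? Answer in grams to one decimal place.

175.4 g

Interior volume = 267 − 56.6 = 210.4 cm³.
Infill deposited = 0.20 × 210.4 = 42.08 cm³.
Support: 0.25 × 267 → 66.75 cm³.
Total printed volume: 56.6 + 42.08 + 66.75 → 165.43 cm³.
Mass = 165.43 × 1.06, so 175.3558 g.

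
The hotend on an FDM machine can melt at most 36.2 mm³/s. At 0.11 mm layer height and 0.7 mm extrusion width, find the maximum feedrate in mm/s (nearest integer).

470 mm/s

Extrusion cross-section = 0.11 × 0.7, so 0.077 mm².
v_max = Q/A = 36.2/0.077 = 470.13 mm/s → 470 mm/s.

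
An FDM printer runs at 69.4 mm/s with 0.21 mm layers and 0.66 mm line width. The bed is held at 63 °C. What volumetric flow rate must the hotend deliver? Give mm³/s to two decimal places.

9.62

Extrusion cross-section: 0.21 × 0.66 → 0.1386 mm².
Volumetric flow = 69.4 × 0.1386 = 9.62 mm³/s.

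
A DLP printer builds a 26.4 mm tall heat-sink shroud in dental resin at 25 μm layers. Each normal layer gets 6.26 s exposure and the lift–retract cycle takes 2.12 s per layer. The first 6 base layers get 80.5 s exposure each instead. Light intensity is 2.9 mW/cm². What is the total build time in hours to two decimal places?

Number of layers: 26.4 / 0.025 → 1056 (rounded up).
Bottom layers = 6 × (80.5 + 2.12) = 495.72 s.
Normal layers: 1050 × (6.26 + 2.12) → 8799 s.
Total = 495.72 + 8799 = 9294.72 s = 2.58 hours.

2.58 hours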